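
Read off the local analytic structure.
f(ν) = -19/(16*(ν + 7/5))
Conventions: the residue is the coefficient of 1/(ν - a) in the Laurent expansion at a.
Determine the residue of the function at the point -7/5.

At the order-1 pole -7/5 set g(ν) = (ν - (-7/5))*f(ν) = -19/16.
Simple pole: residue = g(a) at a = -7/5, which is -19/16.

The residue is -19/16.


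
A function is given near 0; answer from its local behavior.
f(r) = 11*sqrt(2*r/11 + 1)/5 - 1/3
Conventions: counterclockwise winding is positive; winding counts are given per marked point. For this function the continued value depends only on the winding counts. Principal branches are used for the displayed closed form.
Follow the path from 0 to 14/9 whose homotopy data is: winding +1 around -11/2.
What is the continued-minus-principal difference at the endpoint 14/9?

The rational part is single-valued and drops out of the difference; each branch term changes only by its own monodromy.
(11/5)*sqrt(1 - r/(-11/2)): winding +1 is odd, the square root flips sign, contributing -2*(11/5)*sqrt(1 - (14/9)/(-11/2)) = -2*(11/5)*sqrt(127/99) = -(2/15)*sqrt(1397).
Summing the contributions at r = 14/9 gives -(2/15)*sqrt(1397).

Continued minus principal equals -(2/15)*sqrt(1397).


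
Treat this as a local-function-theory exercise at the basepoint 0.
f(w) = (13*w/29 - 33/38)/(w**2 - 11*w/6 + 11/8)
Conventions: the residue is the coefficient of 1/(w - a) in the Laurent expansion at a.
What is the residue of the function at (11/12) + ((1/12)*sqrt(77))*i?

The residue is (13/58) + ((275/7714)*sqrt(77))*i.

The factor w**2 - 11*w/6 + 11/8 splits as (w - a)(w - a') with a = (11/12) + ((1/12)*sqrt(77))*i, a' = (11/12) - ((1/12)*sqrt(77))*i. At the order-1 pole a set g(w) = (w - a)*f(w) = [13*w/29 - 33/38] / (w - a').
Simple pole: residue = g(a) at a = (11/12) + ((1/12)*sqrt(77))*i, which is (13/58) + ((275/7714)*sqrt(77))*i.


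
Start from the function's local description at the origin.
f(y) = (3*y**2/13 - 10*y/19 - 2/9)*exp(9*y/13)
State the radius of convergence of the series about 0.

The factor exp(9*y/13) is entire and contributes no finite singular point.
The polynomial part has no poles.
No finite singular points: the Taylor series at 0 converges everywhere.

The radius of convergence is infinite.


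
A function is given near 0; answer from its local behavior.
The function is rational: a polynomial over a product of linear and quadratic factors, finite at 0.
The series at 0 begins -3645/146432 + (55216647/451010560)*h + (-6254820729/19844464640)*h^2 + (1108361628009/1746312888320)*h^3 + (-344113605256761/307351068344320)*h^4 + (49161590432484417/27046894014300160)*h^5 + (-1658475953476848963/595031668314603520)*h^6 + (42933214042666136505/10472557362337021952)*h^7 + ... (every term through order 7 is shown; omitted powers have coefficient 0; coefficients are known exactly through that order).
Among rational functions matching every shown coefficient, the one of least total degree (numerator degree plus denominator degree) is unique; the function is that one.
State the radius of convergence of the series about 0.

No rational of total degree below 5 reproduces all 8 coefficients; solving the [1/4] Pade equations on them gives f(h) = (5/26 - 11*h/35)/((h - 11)*(h + 8/9)**3), whose expansion matches every shown term.
Denominator factor (h + 8/9)^3: pole of order 3 at -8/9, modulus 8/9.
Denominator factor (h - 11): pole of order 1 at 11, modulus 11.
The radius of convergence is the smallest modulus among the singular points: 8/9.

The radius of convergence is 8/9.


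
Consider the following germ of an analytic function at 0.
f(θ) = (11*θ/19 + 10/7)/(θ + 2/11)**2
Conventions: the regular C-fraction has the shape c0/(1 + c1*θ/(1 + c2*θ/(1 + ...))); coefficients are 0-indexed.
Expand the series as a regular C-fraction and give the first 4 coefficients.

The regular C-fraction coefficients are [605/14, 2013/190, -42592/17385, 1045/366].

Taylor coefficients (expand at 0): a_0 = 605/14, a_1 = -243573/532, a_2 = 3967711/1064, a_3 = -57817309/2128.
c0 = a_0 = 605/14. Peel one level at a time: if S = 1 + c*θ/S' with S'(0) = 1, then c is the θ-coefficient of S and S' = c*θ/(S - 1).
S_1 = c0/f = 1 + (2013/190)*θ + (234256/9025)*θ^2 + ...; c1 = 2013/190.
S_2 = c1*θ/(S_1 - 1) = 1 + (-42592/17385)*θ + (234256/33489)*θ^2 + ...; c2 = -42592/17385.
S_3 = c2*θ/(S_2 - 1) = 1 + (1045/366)*θ + ...; c3 = 1045/366.


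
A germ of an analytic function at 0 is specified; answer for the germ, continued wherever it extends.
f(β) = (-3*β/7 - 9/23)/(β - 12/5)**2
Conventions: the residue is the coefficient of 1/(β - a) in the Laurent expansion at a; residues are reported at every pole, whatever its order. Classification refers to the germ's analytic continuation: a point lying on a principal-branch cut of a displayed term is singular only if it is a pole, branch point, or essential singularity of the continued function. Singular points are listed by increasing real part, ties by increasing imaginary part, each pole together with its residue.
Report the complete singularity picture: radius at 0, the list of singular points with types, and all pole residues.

Radius of convergence at 0: 12/5.
At 12/5: a pole of order 2; residue -3/7.

Denominator factor (β - 12/5)^2: pole of order 2 at 12/5, modulus 12/5.
The radius of convergence is the smallest modulus among the singular points: 12/5.
At the order-2 pole 12/5 set g(β) = (β - (12/5))^2*f(β) = -3*β/7 - 9/23.
Order-2 pole: residue = g'(a); g'(12/5) = -3/7, so the residue is -3/7.


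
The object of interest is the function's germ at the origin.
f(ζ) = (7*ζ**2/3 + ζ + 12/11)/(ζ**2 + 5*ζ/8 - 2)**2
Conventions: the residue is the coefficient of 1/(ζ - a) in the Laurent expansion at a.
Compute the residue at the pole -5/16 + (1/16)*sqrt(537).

The residue is (131392/9516177)*sqrt(537).

The factor ζ**2 + 5*ζ/8 - 2 splits as (ζ - a)(ζ - a') with a = -5/16 + (1/16)*sqrt(537), a' = -5/16 - (1/16)*sqrt(537). At the order-2 pole a set g(ζ) = (ζ - a)^2*f(ζ) = [7*ζ**2/3 + ζ + 12/11] / (ζ - a')^2.
Order-2 pole: residue = g'(a); g'(-5/16 + (1/16)*sqrt(537)) = (131392/9516177)*sqrt(537), so the residue is (131392/9516177)*sqrt(537).


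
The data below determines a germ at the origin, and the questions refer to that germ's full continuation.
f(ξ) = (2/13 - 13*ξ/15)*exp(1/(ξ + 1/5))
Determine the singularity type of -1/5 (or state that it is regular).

The point is an essential singularity.

The exponent 1/(ξ - (-1/5)) has a pole at -1/5, so exp(1/(ξ - (-1/5))) takes every nonzero value near it: an essential singularity (not a pole of any order).


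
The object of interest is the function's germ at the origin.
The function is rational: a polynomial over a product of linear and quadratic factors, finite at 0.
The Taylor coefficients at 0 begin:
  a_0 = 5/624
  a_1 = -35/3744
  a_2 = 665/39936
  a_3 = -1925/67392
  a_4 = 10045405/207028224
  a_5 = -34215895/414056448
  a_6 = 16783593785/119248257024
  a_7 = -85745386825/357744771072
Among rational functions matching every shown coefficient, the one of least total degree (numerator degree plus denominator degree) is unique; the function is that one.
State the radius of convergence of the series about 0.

The radius of convergence is -7/4 + (1/20)*sqrt(2185).

No rational of total degree below 4 reproduces all 8 coefficients; solving the [0/4] Pade equations on them gives f(γ) = -2/(13*(γ**2 - 7*γ/2 - 12/5)*(γ**2 - 7*γ/3 + 8)), whose expansion matches every shown term.
Denominator factor (γ**2 - 7*γ/3 + 8): discriminant -239/9, complex-conjugate roots (7/6) + ((1/6)*sqrt(239))*i and (7/6) - ((1/6)*sqrt(239))*i; poles of order 1, moduli (2)*sqrt(2) and (2)*sqrt(2).
Denominator factor (γ**2 - 7*γ/2 - 12/5): discriminant 437/20, real irrational roots 7/4 + (1/20)*sqrt(2185) and 7/4 - (1/20)*sqrt(2185); poles of order 1, moduli 7/4 + (1/20)*sqrt(2185) and -7/4 + (1/20)*sqrt(2185).
The radius of convergence is the smallest modulus among the singular points: -7/4 + (1/20)*sqrt(2185).


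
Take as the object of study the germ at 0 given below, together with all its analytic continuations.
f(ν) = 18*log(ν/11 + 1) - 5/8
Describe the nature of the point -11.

The point is a logarithmic branch point.

The term (18)*log(1 - ν/(-11)) has argument 1 - -11/(-11) = 0 at -11: a logarithmic (infinitely-sheeted) branch point; the remaining terms are analytic or single-valued there.


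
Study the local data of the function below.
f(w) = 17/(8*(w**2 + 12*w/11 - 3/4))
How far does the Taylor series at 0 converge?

Denominator factor (w**2 + 12*w/11 - 3/4): discriminant 507/121, real irrational roots -6/11 + (13/22)*sqrt(3) and -6/11 - (13/22)*sqrt(3); poles of order 1, moduli -6/11 + (13/22)*sqrt(3) and 6/11 + (13/22)*sqrt(3).
The radius of convergence is the smallest modulus among the singular points: -6/11 + (13/22)*sqrt(3).

The radius of convergence is -6/11 + (13/22)*sqrt(3).


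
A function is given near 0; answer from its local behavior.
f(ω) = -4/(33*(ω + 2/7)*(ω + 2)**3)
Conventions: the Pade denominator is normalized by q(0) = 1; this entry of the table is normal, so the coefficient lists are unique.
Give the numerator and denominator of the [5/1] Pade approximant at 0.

The Pade approximant has numerator coefficients [-7/132, 10003/125796, -9989/125796, 33089/503184, -96271/2012736, 28357/1006368]; denominator coefficients [1, 3336/953].

Taylor coefficients needed (expand at 0): a_0 = -7/132, a_1 = 35/132, a_2 = -133/132, a_3 = 1897/528, a_4 = -26663/2112, a_5 = 46697/1056, a_6 = -6811/44.
Write the denominator as Q(ω) = 1 + q1*ω. Requiring Q*f - P = O(ω^7) with deg P <= 5 kills the coefficients of ω^6..ω^6 in Q*f:
  ω^6: a_6 + q1*a_5 = 0, i.e. -6811/44 + (46697/1056)*q1 = 0.
Solving this linear system: q1 = 3336/953.
The numerator is Q*f truncated at degree 5: P0 = a_0 = -7/132; P1 = a_1 + q1*a_0 = 10003/125796; P2 = a_2 + q1*a_1 = -9989/125796; P3 = a_3 + q1*a_2 = 33089/503184; P4 = a_4 + q1*a_3 = -96271/2012736; P5 = a_5 + q1*a_4 = 28357/1006368.


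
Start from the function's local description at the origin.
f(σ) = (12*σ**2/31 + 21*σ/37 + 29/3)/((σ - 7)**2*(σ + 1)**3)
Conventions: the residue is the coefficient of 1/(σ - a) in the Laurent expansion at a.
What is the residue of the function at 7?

The residue is -28633/2349056.

At the order-2 pole 7 set g(σ) = (σ - (7))^2*f(σ) = (12*σ**2/31 + 21*σ/37 + 29/3)/(σ + 1)**3.
Order-2 pole: residue = g'(a); g'(7) = -28633/2349056, so the residue is -28633/2349056.


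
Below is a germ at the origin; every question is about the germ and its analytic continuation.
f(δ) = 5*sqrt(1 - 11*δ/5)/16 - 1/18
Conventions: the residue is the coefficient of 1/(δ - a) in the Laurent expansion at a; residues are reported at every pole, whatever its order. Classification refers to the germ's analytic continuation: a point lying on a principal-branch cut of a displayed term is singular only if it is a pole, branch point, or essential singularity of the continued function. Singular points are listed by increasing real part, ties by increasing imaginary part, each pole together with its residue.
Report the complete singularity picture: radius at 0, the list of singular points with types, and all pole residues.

Radius of convergence at 0: 5/11.
At 5/11: an algebraic (square-root) branch point.

Branch term (5/16)*sqrt(1 - δ/(5/11)): its argument vanishes at δ = 5/11, a square-root branch point, modulus 5/11.
The radius of convergence is the smallest modulus among the singular points: 5/11.


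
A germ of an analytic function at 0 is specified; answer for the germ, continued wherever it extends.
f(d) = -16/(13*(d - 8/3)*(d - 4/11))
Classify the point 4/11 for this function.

The denominator factor d - 4/11 vanishes at 4/11 and appears to the power 1; the numerator there equals -16/13, nonzero, and no other factor vanishes.
Hence a pole whose order is the multiplicity, 1.

The point is a pole of order 1.


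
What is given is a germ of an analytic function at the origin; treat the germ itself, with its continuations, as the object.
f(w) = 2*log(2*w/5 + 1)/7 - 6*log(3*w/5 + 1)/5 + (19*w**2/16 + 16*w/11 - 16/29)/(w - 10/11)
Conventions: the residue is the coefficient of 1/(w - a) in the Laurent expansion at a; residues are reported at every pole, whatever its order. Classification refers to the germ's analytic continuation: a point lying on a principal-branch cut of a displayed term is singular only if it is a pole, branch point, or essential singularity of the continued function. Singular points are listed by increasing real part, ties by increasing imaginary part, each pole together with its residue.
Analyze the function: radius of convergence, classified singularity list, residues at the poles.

Radius of convergence at 0: 10/11.
At -5/2: a logarithmic branch point.
At -5/3: a logarithmic branch point.
At 10/11: a pole of order 1; residue 24591/14036.

Denominator factor (w - 10/11): pole of order 1 at 10/11, modulus 10/11.
Branch term (-6/5)*log(1 - w/(-5/3)): its argument vanishes at w = -5/3, a logarithmic branch point, modulus 5/3.
Branch term (2/7)*log(1 - w/(-5/2)): its argument vanishes at w = -5/2, a logarithmic branch point, modulus 5/2.
The radius of convergence is the smallest modulus among the singular points: 10/11.
The branch terms are analytic at 10/11 and contribute nothing to the residue; only the rational part matters.
At the order-1 pole 10/11 set g(w) = (w - (10/11))*(rational part) = 19*w**2/16 + 16*w/11 - 16/29.
Simple pole: residue = g(a) at a = 10/11, which is 24591/14036.
List the singular points by increasing real part (a conjugate pair: the negative imaginary part first).


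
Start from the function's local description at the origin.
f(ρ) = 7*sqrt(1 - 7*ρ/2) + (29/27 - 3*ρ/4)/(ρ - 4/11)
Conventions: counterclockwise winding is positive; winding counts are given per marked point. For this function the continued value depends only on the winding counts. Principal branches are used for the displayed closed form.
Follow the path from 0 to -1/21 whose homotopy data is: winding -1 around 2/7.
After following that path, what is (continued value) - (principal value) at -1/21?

Continued minus principal equals -(7/3)*sqrt(42).

The rational part is single-valued and drops out of the difference; each branch term changes only by its own monodromy.
(7)*sqrt(1 - ρ/(2/7)): winding -1 is odd, the square root flips sign, contributing -2*(7)*sqrt(1 - (-1/21)/(2/7)) = -2*(7)*sqrt(7/6) = -(7/3)*sqrt(42).
Summing the contributions at ρ = -1/21 gives -(7/3)*sqrt(42).


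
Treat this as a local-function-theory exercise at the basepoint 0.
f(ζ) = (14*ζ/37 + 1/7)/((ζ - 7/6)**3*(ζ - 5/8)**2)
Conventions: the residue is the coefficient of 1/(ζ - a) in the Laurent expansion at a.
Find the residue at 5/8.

The residue is -115402752/7397299.

At the order-2 pole 5/8 set g(ζ) = (ζ - (5/8))^2*f(ζ) = (14*ζ/37 + 1/7)/(ζ - 7/6)**3.
Order-2 pole: residue = g'(a); g'(5/8) = -115402752/7397299, so the residue is -115402752/7397299.


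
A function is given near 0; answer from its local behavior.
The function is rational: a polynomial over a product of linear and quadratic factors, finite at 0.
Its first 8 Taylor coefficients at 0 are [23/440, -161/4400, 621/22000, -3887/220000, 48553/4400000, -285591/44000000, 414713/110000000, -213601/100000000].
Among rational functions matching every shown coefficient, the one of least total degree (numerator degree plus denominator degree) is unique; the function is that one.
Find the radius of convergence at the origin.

No rational of total degree below 3 reproduces all 8 coefficients; solving the [0/3] Pade equations on them gives f(ε) = -23/(33*(ε - 10/3)*(ε + 2)**2), whose expansion matches every shown term.
Denominator factor (ε - 10/3): pole of order 1 at 10/3, modulus 10/3.
Denominator factor (ε + 2)^2: pole of order 2 at -2, modulus 2.
The radius of convergence is the smallest modulus among the singular points: 2.

The radius of convergence is 2.


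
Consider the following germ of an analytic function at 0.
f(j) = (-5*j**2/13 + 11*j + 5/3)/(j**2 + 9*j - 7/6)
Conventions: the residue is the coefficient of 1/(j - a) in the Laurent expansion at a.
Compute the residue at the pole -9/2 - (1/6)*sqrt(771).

The residue is 94/13 + (4981/20046)*sqrt(771).

The factor j**2 + 9*j - 7/6 splits as (j - a)(j - a') with a = -9/2 - (1/6)*sqrt(771), a' = -9/2 + (1/6)*sqrt(771). At the order-1 pole a set g(j) = (j - a)*f(j) = [-5*j**2/13 + 11*j + 5/3] / (j - a').
Simple pole: residue = g(a) at a = -9/2 - (1/6)*sqrt(771), which is 94/13 + (4981/20046)*sqrt(771).


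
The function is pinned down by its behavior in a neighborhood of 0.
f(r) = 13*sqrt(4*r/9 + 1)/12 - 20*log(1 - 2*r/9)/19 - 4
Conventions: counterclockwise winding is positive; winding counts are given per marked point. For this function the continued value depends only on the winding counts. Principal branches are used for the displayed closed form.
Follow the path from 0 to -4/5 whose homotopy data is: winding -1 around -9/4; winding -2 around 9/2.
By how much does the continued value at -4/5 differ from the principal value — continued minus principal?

The rational part is single-valued and drops out of the difference; each branch term changes only by its own monodromy.
(13/12)*sqrt(1 - r/(-9/4)): winding -1 is odd, the square root flips sign, contributing -2*(13/12)*sqrt(1 - (-4/5)/(-9/4)) = -2*(13/12)*sqrt(29/45) = -(13/90)*sqrt(145).
(-20/19)*log(1 - r/(9/2)): each positive loop around 9/2 adds 2*pi*i to the log, so winding -2 contributes (-20/19)*(-2)*2*pi*i = (80/19)*pi*i.
Summing the contributions at r = -4/5 gives (-(13/90)*sqrt(145)) + ((80/19)*pi)*i.

Continued minus principal equals (-(13/90)*sqrt(145)) + ((80/19)*pi)*i.


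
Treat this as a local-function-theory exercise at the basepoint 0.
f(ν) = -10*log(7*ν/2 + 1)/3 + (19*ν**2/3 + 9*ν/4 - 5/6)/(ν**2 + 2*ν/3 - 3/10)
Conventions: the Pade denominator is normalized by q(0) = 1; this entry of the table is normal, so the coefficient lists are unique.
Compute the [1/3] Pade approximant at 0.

Taylor coefficients needed (expand at 0): a_0 = 25/9, a_1 = -2105/162, a_2 = 16375/2916, a_3 = -2229535/26244, a_4 = -13619185/1889568.
Write the denominator as Q(ν) = 1 + q1*ν + q2*ν^2 + q3*ν^3. Requiring Q*f - P = O(ν^5) with deg P <= 1 kills the coefficients of ν^2..ν^4 in Q*f:
  ν^2: a_2 + q1*a_1 + q2*a_0 = 0, i.e. 16375/2916 + (-2105/162)*q1 + (25/9)*q2 = 0.
  ν^3: a_3 + q1*a_2 + q2*a_1 + q3*a_0 = 0, i.e. -2229535/26244 + (16375/2916)*q1 + (-2105/162)*q2 + (25/9)*q3 = 0.
  ν^4: a_4 + q1*a_3 + q2*a_2 + q3*a_1 = 0, i.e. -13619185/1889568 + (-2229535/26244)*q1 + (16375/2916)*q2 + (-2105/162)*q3 = 0.
Solving this linear system: q1 = -102554095/110834748, q2 = -1407578681/221669496, q3 = 914594923/332504244.
The numerator is Q*f truncated at degree 1: P0 = a_0 = 25/9; P1 = a_1 + q1*a_0 = -1725040045/110834748.

The Pade approximant has numerator coefficients [25/9, -1725040045/110834748]; denominator coefficients [1, -102554095/110834748, -1407578681/221669496, 914594923/332504244].


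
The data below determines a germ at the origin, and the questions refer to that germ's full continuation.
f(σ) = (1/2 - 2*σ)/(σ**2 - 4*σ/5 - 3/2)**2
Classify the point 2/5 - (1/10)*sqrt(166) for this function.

The point is a pole of order 2.

The denominator factor σ**2 - 4*σ/5 - 3/2 vanishes at 2/5 - (1/10)*sqrt(166) and appears to the power 2; the numerator there equals -3/10 + (1/5)*sqrt(166), nonzero, and no other factor vanishes.
Hence a pole whose order is the multiplicity, 2.


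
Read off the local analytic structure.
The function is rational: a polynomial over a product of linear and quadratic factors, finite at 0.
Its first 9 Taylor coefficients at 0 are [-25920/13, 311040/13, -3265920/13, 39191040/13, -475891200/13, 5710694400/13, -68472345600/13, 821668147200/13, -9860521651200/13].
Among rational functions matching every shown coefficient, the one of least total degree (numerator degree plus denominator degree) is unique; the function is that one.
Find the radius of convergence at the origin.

No rational of total degree below 7 reproduces all 9 coefficients; solving the [0/7] Pade equations on them gives f(n) = -10/(13*(n + 1/12)*(n**2 + 1/6)**3), whose expansion matches every shown term.
Denominator factor (n**2 + 1/6)^3: discriminant -2/3, complex-conjugate roots ((1/6)*sqrt(6))*i and -((1/6)*sqrt(6))*i; poles of order 3, moduli (1/6)*sqrt(6) and (1/6)*sqrt(6).
Denominator factor (n + 1/12): pole of order 1 at -1/12, modulus 1/12.
The radius of convergence is the smallest modulus among the singular points: 1/12.

The radius of convergence is 1/12.


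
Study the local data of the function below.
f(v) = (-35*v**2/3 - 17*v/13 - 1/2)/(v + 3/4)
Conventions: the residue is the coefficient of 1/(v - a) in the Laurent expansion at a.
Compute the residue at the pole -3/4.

The residue is -1265/208.

At the order-1 pole -3/4 set g(v) = (v - (-3/4))*f(v) = -35*v**2/3 - 17*v/13 - 1/2.
Simple pole: residue = g(a) at a = -3/4, which is -1265/208.


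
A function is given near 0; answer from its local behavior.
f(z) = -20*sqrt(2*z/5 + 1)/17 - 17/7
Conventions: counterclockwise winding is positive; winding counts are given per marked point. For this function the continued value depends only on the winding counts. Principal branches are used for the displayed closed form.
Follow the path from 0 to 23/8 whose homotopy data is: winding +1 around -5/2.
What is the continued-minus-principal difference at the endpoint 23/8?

Continued minus principal equals (4/17)*sqrt(215).

The rational part is single-valued and drops out of the difference; each branch term changes only by its own monodromy.
(-20/17)*sqrt(1 - z/(-5/2)): winding +1 is odd, the square root flips sign, contributing -2*(-20/17)*sqrt(1 - (23/8)/(-5/2)) = -2*(-20/17)*sqrt(43/20) = (4/17)*sqrt(215).
Summing the contributions at z = 23/8 gives (4/17)*sqrt(215).


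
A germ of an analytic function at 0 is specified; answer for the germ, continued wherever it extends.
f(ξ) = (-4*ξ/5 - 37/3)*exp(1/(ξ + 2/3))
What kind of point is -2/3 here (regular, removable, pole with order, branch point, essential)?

The exponent 1/(ξ - (-2/3)) has a pole at -2/3, so exp(1/(ξ - (-2/3))) takes every nonzero value near it: an essential singularity (not a pole of any order).

The point is an essential singularity.


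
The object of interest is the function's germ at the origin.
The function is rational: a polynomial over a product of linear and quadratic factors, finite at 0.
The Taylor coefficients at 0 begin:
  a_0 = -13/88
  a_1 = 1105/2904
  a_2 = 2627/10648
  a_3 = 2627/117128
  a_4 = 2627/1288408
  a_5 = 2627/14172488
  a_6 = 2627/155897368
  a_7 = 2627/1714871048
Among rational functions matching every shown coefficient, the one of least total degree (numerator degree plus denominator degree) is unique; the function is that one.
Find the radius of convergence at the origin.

The radius of convergence is 11.

No rational of total degree below 3 reproduces all 8 coefficients; solving the [2/1] Pade equations on them gives f(h) = (-7*h**2/3 - 13*h/3 + 13/8)/(h - 11), whose expansion matches every shown term.
Denominator factor (h - 11): pole of order 1 at 11, modulus 11.
The radius of convergence is the smallest modulus among the singular points: 11.


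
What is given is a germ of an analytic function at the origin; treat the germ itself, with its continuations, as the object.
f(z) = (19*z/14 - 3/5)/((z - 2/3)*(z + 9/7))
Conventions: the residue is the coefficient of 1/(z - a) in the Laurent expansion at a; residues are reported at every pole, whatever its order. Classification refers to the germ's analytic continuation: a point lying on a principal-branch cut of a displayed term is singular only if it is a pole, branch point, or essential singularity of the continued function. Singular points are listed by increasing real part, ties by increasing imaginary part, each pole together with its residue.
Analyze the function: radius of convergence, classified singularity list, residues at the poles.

Radius of convergence at 0: 2/3.
At -9/7: a pole of order 1; residue 3447/2870.
At 2/3: a pole of order 1; residue 32/205.

Denominator factor (z + 9/7): pole of order 1 at -9/7, modulus 9/7.
Denominator factor (z - 2/3): pole of order 1 at 2/3, modulus 2/3.
The radius of convergence is the smallest modulus among the singular points: 2/3.
At the order-1 pole -9/7 set g(z) = (z - (-9/7))*f(z) = (19*z/14 - 3/5)/(z - 2/3).
Simple pole: residue = g(a) at a = -9/7, which is 3447/2870.
At the order-1 pole 2/3 set g(z) = (z - (2/3))*f(z) = (19*z/14 - 3/5)/(z + 9/7).
Simple pole: residue = g(a) at a = 2/3, which is 32/205.
List the singular points by increasing real part (a conjugate pair: the negative imaginary part first).


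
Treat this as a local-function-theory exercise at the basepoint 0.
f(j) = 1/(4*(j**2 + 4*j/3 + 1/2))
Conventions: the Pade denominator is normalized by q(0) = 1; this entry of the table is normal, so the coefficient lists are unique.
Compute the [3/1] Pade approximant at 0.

Taylor coefficients needed (expand at 0): a_0 = 1/2, a_1 = -4/3, a_2 = 23/9, a_3 = -112/27, a_4 = 482/81.
Write the denominator as Q(j) = 1 + q1*j. Requiring Q*f - P = O(j^5) with deg P <= 3 kills the coefficients of j^4..j^4 in Q*f:
  j^4: a_4 + q1*a_3 = 0, i.e. 482/81 + (-112/27)*q1 = 0.
Solving this linear system: q1 = 241/168.
The numerator is Q*f truncated at degree 3: P0 = a_0 = 1/2; P1 = a_1 + q1*a_0 = -69/112; P2 = a_2 + q1*a_1 = 9/14; P3 = a_3 + q1*a_2 = -27/56.

The Pade approximant has numerator coefficients [1/2, -69/112, 9/14, -27/56]; denominator coefficients [1, 241/168].


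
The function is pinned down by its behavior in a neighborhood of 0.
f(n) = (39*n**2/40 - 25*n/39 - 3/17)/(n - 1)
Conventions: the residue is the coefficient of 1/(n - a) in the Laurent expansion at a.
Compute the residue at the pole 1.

At the order-1 pole 1 set g(n) = (n - (1))*f(n) = 39*n**2/40 - 25*n/39 - 3/17.
Simple pole: residue = g(a) at a = 1, which is 4177/26520.

The residue is 4177/26520.


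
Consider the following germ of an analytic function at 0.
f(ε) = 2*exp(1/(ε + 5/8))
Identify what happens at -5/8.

The exponent 1/(ε - (-5/8)) has a pole at -5/8, so exp(1/(ε - (-5/8))) takes every nonzero value near it: an essential singularity (not a pole of any order).

The point is an essential singularity.


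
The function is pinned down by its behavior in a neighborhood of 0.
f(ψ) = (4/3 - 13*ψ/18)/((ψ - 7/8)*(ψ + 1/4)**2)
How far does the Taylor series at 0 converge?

Denominator factor (ψ - 7/8): pole of order 1 at 7/8, modulus 7/8.
Denominator factor (ψ + 1/4)^2: pole of order 2 at -1/4, modulus 1/4.
The radius of convergence is the smallest modulus among the singular points: 1/4.

The radius of convergence is 1/4.


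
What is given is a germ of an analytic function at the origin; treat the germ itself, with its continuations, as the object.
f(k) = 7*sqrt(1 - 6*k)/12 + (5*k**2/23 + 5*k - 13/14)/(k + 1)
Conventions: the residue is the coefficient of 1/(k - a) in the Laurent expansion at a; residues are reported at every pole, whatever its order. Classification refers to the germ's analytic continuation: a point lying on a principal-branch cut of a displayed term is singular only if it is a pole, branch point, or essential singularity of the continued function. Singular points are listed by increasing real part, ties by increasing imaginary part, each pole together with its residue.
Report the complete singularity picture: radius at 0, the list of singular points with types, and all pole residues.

Radius of convergence at 0: 1/6.
At -1: a pole of order 1; residue -1839/322.
At 1/6: an algebraic (square-root) branch point.

Denominator factor (k + 1): pole of order 1 at -1, modulus 1.
Branch term (7/12)*sqrt(1 - k/(1/6)): its argument vanishes at k = 1/6, a square-root branch point, modulus 1/6.
The radius of convergence is the smallest modulus among the singular points: 1/6.
The branch term is analytic at -1 and contributes nothing to the residue; only the rational part matters.
At the order-1 pole -1 set g(k) = (k - (-1))*(rational part) = 5*k**2/23 + 5*k - 13/14.
Simple pole: residue = g(a) at a = -1, which is -1839/322.
List the singular points by increasing real part (a conjugate pair: the negative imaginary part first).


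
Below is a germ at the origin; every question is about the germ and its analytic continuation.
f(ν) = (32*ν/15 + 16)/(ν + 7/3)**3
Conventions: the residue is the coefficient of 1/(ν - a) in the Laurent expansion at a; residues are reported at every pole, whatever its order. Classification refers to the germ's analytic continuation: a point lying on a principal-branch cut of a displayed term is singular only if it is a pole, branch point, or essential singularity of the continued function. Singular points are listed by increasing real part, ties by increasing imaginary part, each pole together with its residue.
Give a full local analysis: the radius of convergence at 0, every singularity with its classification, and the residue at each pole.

Denominator factor (ν + 7/3)^3: pole of order 3 at -7/3, modulus 7/3.
The radius of convergence is the smallest modulus among the singular points: 7/3.
At the order-3 pole -7/3 set g(ν) = (ν - (-7/3))^3*f(ν) = 32*ν/15 + 16.
Order-3 pole: residue = g''(a)/2; g''(-7/3) = 0, so the residue is 0.

Radius of convergence at 0: 7/3.
At -7/3: a pole of order 3; residue 0.


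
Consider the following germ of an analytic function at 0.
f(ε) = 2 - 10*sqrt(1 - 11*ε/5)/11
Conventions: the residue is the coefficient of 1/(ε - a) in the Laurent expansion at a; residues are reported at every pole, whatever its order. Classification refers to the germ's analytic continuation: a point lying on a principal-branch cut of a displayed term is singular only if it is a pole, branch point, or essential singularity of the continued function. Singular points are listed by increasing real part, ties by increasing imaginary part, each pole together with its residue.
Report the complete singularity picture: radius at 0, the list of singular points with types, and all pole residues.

Radius of convergence at 0: 5/11.
At 5/11: an algebraic (square-root) branch point.

Branch term (-10/11)*sqrt(1 - ε/(5/11)): its argument vanishes at ε = 5/11, a square-root branch point, modulus 5/11.
The radius of convergence is the smallest modulus among the singular points: 5/11.


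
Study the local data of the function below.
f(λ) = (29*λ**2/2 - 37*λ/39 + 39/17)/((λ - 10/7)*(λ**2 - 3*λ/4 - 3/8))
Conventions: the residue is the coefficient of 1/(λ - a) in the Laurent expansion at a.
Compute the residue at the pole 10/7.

At the order-1 pole 10/7 set g(λ) = (λ - (10/7))*f(λ) = (29*λ**2/2 - 37*λ/39 + 39/17)/(λ**2 - 3*λ/4 - 3/8).
Simple pole: residue = g(a) at a = 10/7, which is 7934792/154479.

The residue is 7934792/154479.


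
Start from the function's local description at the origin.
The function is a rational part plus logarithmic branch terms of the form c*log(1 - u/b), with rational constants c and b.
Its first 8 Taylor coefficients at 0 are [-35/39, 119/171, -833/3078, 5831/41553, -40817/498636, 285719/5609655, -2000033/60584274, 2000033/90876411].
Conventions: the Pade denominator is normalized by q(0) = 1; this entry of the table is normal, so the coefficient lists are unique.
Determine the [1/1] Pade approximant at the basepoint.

The Pade approximant has numerator coefficients [-35/39, 4627/13338]; denominator coefficients [1, 7/18].

Taylor coefficients needed (read off): a_0 = -35/39, a_1 = 119/171, a_2 = -833/3078.
Write the denominator as Q(u) = 1 + q1*u. Requiring Q*f - P = O(u^3) with deg P <= 1 kills the coefficients of u^2..u^2 in Q*f:
  u^2: a_2 + q1*a_1 = 0, i.e. -833/3078 + (119/171)*q1 = 0.
Solving this linear system: q1 = 7/18.
The numerator is Q*f truncated at degree 1: P0 = a_0 = -35/39; P1 = a_1 + q1*a_0 = 4627/13338.


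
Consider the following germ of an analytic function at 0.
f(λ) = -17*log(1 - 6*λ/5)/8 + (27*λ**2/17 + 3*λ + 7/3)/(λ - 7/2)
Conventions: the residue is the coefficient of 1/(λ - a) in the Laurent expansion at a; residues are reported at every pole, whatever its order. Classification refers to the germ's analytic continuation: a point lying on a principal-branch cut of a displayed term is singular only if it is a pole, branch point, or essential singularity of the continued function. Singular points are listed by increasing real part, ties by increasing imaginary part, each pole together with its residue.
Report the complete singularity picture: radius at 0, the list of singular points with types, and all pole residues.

Radius of convergence at 0: 5/6.
At 5/6: a logarithmic branch point.
At 7/2: a pole of order 1; residue 6587/204.

Denominator factor (λ - 7/2): pole of order 1 at 7/2, modulus 7/2.
Branch term (-17/8)*log(1 - λ/(5/6)): its argument vanishes at λ = 5/6, a logarithmic branch point, modulus 5/6.
The radius of convergence is the smallest modulus among the singular points: 5/6.
The branch term is analytic at 7/2 and contributes nothing to the residue; only the rational part matters.
At the order-1 pole 7/2 set g(λ) = (λ - (7/2))*(rational part) = 27*λ**2/17 + 3*λ + 7/3.
Simple pole: residue = g(a) at a = 7/2, which is 6587/204.
List the singular points by increasing real part (a conjugate pair: the negative imaginary part first).


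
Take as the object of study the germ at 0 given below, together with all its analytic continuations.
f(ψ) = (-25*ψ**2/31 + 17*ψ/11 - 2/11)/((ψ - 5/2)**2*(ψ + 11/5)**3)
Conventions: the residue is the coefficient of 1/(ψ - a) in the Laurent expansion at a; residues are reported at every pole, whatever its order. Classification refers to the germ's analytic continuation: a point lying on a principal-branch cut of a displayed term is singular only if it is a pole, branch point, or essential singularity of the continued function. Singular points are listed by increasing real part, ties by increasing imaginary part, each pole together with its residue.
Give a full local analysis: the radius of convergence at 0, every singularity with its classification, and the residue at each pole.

Radius of convergence at 0: 11/5.
At -11/5: a pole of order 3; residue 25958500/1663971221.
At 5/2: a pole of order 2; residue -25958500/1663971221.

Denominator factor (ψ - 5/2)^2: pole of order 2 at 5/2, modulus 5/2.
Denominator factor (ψ + 11/5)^3: pole of order 3 at -11/5, modulus 11/5.
The radius of convergence is the smallest modulus among the singular points: 11/5.
At the order-3 pole -11/5 set g(ψ) = (ψ - (-11/5))^3*f(ψ) = (-25*ψ**2/31 + 17*ψ/11 - 2/11)/(ψ - 5/2)**2.
Order-3 pole: residue = g''(a)/2; g''(-11/5) = 51917000/1663971221, so the residue is 25958500/1663971221.
At the order-2 pole 5/2 set g(ψ) = (ψ - (5/2))^2*f(ψ) = (-25*ψ**2/31 + 17*ψ/11 - 2/11)/(ψ + 11/5)**3.
Order-2 pole: residue = g'(a); g'(5/2) = -25958500/1663971221, so the residue is -25958500/1663971221.
List the singular points by increasing real part (a conjugate pair: the negative imaginary part first).


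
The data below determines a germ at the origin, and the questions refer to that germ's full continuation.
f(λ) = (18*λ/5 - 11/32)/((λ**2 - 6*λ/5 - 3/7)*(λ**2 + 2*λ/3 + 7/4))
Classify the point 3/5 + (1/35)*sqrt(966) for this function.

The point is a pole of order 1.

The denominator factor λ**2 - 6*λ/5 - 3/7 vanishes at 3/5 + (1/35)*sqrt(966) and appears to the power 1; the numerator there equals 1453/800 + (18/175)*sqrt(966), nonzero, and no other factor vanishes.
Hence a pole whose order is the multiplicity, 1.


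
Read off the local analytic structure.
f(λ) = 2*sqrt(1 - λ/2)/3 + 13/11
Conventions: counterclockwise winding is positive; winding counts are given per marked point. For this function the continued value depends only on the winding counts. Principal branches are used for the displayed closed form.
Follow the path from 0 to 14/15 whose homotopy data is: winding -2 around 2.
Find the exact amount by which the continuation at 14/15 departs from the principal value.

The rational part is single-valued and drops out of the difference; each branch term changes only by its own monodromy.
(2/3)*sqrt(1 - λ/(2)): winding -2 is even, the square root returns to the same sheet, contribution 0.
Summing the contributions at λ = 14/15 gives 0.

Continued minus principal equals 0.


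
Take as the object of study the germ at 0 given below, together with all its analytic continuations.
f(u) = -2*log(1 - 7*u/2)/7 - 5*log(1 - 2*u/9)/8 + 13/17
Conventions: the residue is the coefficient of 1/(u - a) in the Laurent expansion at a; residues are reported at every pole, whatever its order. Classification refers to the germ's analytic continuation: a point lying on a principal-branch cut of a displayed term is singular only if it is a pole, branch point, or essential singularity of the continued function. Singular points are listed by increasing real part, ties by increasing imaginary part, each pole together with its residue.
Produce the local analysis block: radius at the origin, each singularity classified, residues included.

Branch term (-2/7)*log(1 - u/(2/7)): its argument vanishes at u = 2/7, a logarithmic branch point, modulus 2/7.
Branch term (-5/8)*log(1 - u/(9/2)): its argument vanishes at u = 9/2, a logarithmic branch point, modulus 9/2.
The radius of convergence is the smallest modulus among the singular points: 2/7.
List the singular points by increasing real part (a conjugate pair: the negative imaginary part first).

Radius of convergence at 0: 2/7.
At 2/7: a logarithmic branch point.
At 9/2: a logarithmic branch point.


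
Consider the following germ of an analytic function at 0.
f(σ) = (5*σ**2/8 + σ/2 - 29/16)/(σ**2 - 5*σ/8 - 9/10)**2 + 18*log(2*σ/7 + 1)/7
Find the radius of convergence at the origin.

The radius of convergence is -5/16 + (1/80)*sqrt(6385).

Denominator factor (σ**2 - 5*σ/8 - 9/10)^2: discriminant 1277/320, real irrational roots 5/16 + (1/80)*sqrt(6385) and 5/16 - (1/80)*sqrt(6385); poles of order 2, moduli 5/16 + (1/80)*sqrt(6385) and -5/16 + (1/80)*sqrt(6385).
Branch term (18/7)*log(1 - σ/(-7/2)): its argument vanishes at σ = -7/2, a logarithmic branch point, modulus 7/2.
The radius of convergence is the smallest modulus among the singular points: -5/16 + (1/80)*sqrt(6385).


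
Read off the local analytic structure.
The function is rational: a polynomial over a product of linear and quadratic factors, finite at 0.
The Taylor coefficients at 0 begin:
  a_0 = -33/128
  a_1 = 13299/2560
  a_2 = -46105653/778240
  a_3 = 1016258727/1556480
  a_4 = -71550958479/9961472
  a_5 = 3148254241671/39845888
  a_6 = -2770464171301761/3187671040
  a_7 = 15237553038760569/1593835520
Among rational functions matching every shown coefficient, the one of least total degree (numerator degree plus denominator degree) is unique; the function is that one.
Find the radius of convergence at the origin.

No rational of total degree below 5 reproduces all 8 coefficients; solving the [2/3] Pade equations on them gives f(ρ) = (-9*ρ**2/38 + 7*ρ/5 - 1/6)/((ρ + 1/11)*(ρ + 8/3)**2), whose expansion matches every shown term.
Denominator factor (ρ + 8/3)^2: pole of order 2 at -8/3, modulus 8/3.
Denominator factor (ρ + 1/11): pole of order 1 at -1/11, modulus 1/11.
The radius of convergence is the smallest modulus among the singular points: 1/11.

The radius of convergence is 1/11.


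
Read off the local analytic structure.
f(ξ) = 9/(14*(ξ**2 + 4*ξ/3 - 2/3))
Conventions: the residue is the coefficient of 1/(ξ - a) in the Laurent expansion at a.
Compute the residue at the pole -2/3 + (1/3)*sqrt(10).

The factor ξ**2 + 4*ξ/3 - 2/3 splits as (ξ - a)(ξ - a') with a = -2/3 + (1/3)*sqrt(10), a' = -2/3 - (1/3)*sqrt(10). At the order-1 pole a set g(ξ) = (ξ - a)*f(ξ) = [9/14] / (ξ - a').
Simple pole: residue = g(a) at a = -2/3 + (1/3)*sqrt(10), which is (27/280)*sqrt(10).

The residue is (27/280)*sqrt(10).


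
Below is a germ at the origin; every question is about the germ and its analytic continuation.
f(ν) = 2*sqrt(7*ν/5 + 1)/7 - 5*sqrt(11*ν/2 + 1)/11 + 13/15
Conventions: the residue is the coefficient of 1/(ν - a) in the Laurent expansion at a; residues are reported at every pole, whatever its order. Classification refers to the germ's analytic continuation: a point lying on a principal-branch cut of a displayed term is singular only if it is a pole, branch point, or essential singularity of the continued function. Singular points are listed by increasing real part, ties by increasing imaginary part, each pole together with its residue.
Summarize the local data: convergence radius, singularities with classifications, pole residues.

Radius of convergence at 0: 2/11.
At -5/7: an algebraic (square-root) branch point.
At -2/11: an algebraic (square-root) branch point.

Branch term (-5/11)*sqrt(1 - ν/(-2/11)): its argument vanishes at ν = -2/11, a square-root branch point, modulus 2/11.
Branch term (2/7)*sqrt(1 - ν/(-5/7)): its argument vanishes at ν = -5/7, a square-root branch point, modulus 5/7.
The radius of convergence is the smallest modulus among the singular points: 2/11.
List the singular points by increasing real part (a conjugate pair: the negative imaginary part first).
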